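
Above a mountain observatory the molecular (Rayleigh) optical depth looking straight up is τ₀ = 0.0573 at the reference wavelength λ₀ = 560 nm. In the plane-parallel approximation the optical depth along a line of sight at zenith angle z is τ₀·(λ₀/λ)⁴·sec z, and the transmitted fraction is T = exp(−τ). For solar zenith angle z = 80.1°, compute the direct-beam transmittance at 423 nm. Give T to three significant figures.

0.359

sec 80.1° = 5.8164.
τ = 0.0573 × (560/423)⁴ × 5.8164 = 0.0573 × 3.0718 × 5.8164 = 1.0238.
T = exp(−1.0238) = 0.3592.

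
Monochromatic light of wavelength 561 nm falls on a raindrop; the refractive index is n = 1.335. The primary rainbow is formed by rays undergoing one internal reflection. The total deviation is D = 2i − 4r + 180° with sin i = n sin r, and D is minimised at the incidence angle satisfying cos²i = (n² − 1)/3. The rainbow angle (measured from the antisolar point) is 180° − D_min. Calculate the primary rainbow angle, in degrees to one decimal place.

cos²i = (1.78222 − 1)/3 = 0.26074; i = arccos(0.51063) = 59.294°.
sin r = sin 59.294°/1.335 = 0.64405; r = 40.094°.
D_min = 2·59.294° − 4·40.094° + 180° = 138.212°.
Rainbow angle = 180° − D_min = 41.788°.

41.8°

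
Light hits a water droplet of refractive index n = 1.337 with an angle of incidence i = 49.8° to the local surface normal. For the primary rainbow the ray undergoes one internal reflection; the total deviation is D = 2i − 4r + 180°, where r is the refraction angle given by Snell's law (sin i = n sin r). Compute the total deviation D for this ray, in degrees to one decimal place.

sin r = sin 49.8° / 1.337 = 0.7638/1.337 = 0.5713; r = 34.84°.
D = 2·49.8° − 4·34.84° + 180° = 99.60° − 139.36° + 180° = 140.24°.

140.2°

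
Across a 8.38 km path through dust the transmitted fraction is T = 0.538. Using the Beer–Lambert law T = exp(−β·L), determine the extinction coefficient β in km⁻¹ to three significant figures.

Beer–Lambert: T = exp(−βL) ⇒ β = −ln(T)/L = −ln(0.538)/8.38 = 0.6199/8.38 = 0.07397 km⁻¹.

0.0740 km⁻¹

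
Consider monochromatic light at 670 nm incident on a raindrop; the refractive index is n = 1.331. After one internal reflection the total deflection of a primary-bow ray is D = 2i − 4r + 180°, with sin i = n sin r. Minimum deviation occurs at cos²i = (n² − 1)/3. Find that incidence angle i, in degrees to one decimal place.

59.5°

cos²i = (1.331² − 1)/3 = (1.77156 − 1)/3 = 0.25719.
cos i = 0.50714, so i = 59.527°.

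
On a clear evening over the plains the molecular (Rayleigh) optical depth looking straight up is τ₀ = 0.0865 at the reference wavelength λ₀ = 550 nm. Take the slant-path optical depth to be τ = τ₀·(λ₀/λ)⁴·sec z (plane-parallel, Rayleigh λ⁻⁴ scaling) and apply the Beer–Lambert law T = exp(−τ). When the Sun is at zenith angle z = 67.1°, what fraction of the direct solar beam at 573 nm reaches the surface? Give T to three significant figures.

0.828

sec 67.1° = 2.5699.
τ = 0.0865 × (550/573)⁴ × 2.5699 = 0.0865 × 0.8489 × 2.5699 = 0.1887.
T = exp(−0.1887) = 0.8280.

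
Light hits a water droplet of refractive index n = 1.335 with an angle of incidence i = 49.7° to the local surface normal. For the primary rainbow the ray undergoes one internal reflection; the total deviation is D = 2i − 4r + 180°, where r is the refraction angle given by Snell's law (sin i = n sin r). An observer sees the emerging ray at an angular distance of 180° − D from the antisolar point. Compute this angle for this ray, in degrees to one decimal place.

sin r = sin 49.7° / 1.335 = 0.7627/1.335 = 0.5713; r = 34.84°.
D = 2·49.7° − 4·34.84° + 180° = 99.40° − 139.36° + 180° = 140.04°.
Angle from antisolar point = 180° − D = 39.96°.

40.0°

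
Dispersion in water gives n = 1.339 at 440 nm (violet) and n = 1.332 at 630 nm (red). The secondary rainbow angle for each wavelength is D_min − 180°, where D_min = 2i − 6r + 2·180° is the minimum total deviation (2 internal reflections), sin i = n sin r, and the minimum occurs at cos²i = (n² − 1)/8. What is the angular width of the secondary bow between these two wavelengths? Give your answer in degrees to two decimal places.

At 440 nm (n = 1.339): cos²i = 0.09912 → i = 71.650°, r = 45.141°, D_min = 232.451°, rainbow angle = 52.451°.
At 630 nm (n = 1.332): cos²i = 0.09678 → i = 71.875°, r = 45.520°, D_min = 230.628°, rainbow angle = 50.628°.
Angular width = |52.451° − 50.628°| = 1.823°.

1.82°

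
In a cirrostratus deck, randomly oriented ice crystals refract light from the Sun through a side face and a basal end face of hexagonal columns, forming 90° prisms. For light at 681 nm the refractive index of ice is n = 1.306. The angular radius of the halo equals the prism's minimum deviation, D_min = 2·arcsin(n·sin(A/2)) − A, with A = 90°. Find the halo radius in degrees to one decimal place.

44.9°

n·sin(A/2) = 1.306 × sin 45° = 1.306 × 0.7071 = 0.9235.
D_min = 2·arcsin(0.9235) − 90° = 2 × 67.440° − 90° = 44.881°.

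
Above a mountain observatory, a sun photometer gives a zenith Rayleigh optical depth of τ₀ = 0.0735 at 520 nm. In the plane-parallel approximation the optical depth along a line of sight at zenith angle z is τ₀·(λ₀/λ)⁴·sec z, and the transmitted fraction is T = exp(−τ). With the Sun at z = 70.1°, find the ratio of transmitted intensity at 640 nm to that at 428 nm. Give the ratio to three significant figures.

1.46

Airmass: sec 70.1° = 2.9379.
τ(640 nm) = 0.0735 × (520/640)⁴ × 2.9379 = 0.0735 × 0.4358 × 2.9379 = 0.0941.
τ(428 nm) = 0.0735 × (520/428)⁴ × 2.9379 = 0.0735 × 2.1789 × 2.9379 = 0.4705.
T(640)/T(428) = exp(τ_B − τ_A) = exp(0.3764) = 1.4570.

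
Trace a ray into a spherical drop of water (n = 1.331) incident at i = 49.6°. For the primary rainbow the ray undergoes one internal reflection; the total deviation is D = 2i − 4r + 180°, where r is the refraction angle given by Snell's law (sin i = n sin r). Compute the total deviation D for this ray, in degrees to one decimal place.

139.6°

sin r = sin 49.6° / 1.331 = 0.7615/1.331 = 0.5722; r = 34.90°.
D = 2·49.6° − 4·34.90° + 180° = 99.20° − 139.60° + 180° = 139.60°.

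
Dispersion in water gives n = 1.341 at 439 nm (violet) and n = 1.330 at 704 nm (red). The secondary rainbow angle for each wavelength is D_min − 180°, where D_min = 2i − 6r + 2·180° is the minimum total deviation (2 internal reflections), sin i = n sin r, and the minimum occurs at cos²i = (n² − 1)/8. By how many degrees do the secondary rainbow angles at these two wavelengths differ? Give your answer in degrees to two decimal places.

2.86°

At 439 nm (n = 1.341): cos²i = 0.09979 → i = 71.586°, r = 45.034°, D_min = 232.966°, rainbow angle = 52.966°.
At 704 nm (n = 1.330): cos²i = 0.09611 → i = 71.940°, r = 45.630°, D_min = 230.101°, rainbow angle = 50.101°.
Angular width = |52.966° − 50.101°| = 2.865°.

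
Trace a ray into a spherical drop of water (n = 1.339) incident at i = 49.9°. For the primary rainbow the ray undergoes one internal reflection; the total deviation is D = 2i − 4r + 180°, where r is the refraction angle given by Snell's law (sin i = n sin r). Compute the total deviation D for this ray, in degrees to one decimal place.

sin r = sin 49.9° / 1.339 = 0.7649/1.339 = 0.5713; r = 34.84°.
D = 2·49.9° − 4·34.84° + 180° = 99.80° − 139.35° + 180° = 140.45°.

140.4°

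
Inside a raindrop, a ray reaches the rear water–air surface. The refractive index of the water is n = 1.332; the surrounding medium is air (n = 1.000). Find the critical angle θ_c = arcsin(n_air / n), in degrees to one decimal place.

sin θ_c = n_air / n = 1.000 / 1.332 = 0.7508.
θ_c = arcsin(0.7508) = 48.66°.

48.7°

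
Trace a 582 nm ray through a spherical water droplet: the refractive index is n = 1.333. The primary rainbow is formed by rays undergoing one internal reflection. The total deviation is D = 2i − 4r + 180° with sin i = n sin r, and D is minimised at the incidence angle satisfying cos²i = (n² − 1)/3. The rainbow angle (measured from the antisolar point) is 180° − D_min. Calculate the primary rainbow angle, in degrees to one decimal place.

42.1°

cos²i = (1.77689 − 1)/3 = 0.25896; i = arccos(0.50888) = 59.410°.
sin r = sin 59.410°/1.333 = 0.64579; r = 40.225°.
D_min = 2·59.410° − 4·40.225° + 180° = 137.922°.
Rainbow angle = 180° − D_min = 42.078°.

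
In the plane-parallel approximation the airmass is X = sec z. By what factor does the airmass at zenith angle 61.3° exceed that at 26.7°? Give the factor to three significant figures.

X(61.3°)/X(26.7°) = sec 61.3° / sec 26.7° = cos 26.7° / cos 61.3° = 0.8934/0.4802 = 1.8603.

1.86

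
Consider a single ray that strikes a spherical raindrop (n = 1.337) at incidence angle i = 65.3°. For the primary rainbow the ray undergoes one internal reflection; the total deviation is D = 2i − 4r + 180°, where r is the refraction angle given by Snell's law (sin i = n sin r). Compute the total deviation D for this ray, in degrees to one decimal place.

sin r = sin 65.3° / 1.337 = 0.9085/1.337 = 0.6795; r = 42.81°.
D = 2·65.3° − 4·42.81° + 180° = 130.60° − 171.22° + 180° = 139.38°.

139.4°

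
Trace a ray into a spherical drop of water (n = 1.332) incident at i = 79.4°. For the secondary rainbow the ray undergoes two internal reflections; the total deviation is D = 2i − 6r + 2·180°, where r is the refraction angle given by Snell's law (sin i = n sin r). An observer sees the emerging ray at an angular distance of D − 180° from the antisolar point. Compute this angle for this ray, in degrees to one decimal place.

sin r = sin 79.4° / 1.332 = 0.9829/1.332 = 0.7379; r = 47.56°.
D = 2·79.4° − 6·47.56° + 2·180° = 158.80° − 285.34° + 360° = 233.46°.
Angle from antisolar point = D − 180° = 53.46°.

53.5°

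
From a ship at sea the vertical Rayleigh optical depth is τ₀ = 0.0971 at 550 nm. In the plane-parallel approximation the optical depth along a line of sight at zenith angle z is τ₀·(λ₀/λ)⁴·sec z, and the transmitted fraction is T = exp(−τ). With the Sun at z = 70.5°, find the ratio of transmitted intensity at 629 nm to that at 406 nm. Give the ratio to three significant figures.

2.25

Airmass: sec 70.5° = 2.9957.
τ(629 nm) = 0.0971 × (550/629)⁴ × 2.9957 = 0.0971 × 0.5846 × 2.9957 = 0.1700.
τ(406 nm) = 0.0971 × (550/406)⁴ × 2.9957 = 0.0971 × 3.3678 × 2.9957 = 0.9796.
T(629)/T(406) = exp(τ_B − τ_A) = exp(0.8096) = 2.2470.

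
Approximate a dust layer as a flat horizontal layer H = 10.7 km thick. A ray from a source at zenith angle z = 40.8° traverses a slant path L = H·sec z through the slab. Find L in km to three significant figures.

sec z = 1/cos 40.8° = 1.3210.
L = 10.7 × 1.3210 = 14.135 km.

14.1 km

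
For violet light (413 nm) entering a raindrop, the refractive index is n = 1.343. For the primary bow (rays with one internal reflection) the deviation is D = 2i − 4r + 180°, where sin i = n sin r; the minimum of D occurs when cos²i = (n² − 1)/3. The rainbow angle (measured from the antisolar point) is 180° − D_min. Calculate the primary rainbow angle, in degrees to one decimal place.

cos²i = (1.80365 − 1)/3 = 0.26788; i = arccos(0.51757) = 58.830°.
sin r = sin 58.830°/1.343 = 0.63711; r = 39.577°.
D_min = 2·58.830° − 4·39.577° + 180° = 139.354°.
Rainbow angle = 180° − D_min = 40.646°.

40.6°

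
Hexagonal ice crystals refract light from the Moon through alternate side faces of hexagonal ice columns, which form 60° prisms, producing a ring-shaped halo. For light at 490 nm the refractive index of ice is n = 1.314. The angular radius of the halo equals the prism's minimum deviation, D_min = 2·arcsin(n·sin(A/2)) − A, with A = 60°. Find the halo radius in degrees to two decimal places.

n·sin(A/2) = 1.314 × sin 30° = 1.314 × 0.5000 = 0.6570.
D_min = 2·arcsin(0.6570) − 60° = 2 × 41.071° − 60° = 22.143°.

22.14°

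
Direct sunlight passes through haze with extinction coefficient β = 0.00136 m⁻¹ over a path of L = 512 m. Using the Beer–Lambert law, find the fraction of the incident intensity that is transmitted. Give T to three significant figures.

τ = β·L = 0.00136 × 512 = 0.6963.
T = exp(−0.6963) = 0.4984.

0.498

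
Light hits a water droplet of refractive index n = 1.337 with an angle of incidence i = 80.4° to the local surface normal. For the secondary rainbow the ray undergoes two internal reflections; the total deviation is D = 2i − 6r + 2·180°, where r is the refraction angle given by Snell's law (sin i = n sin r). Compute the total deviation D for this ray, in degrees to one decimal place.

sin r = sin 80.4° / 1.337 = 0.9860/1.337 = 0.7375; r = 47.52°.
D = 2·80.4° − 6·47.52° + 2·180° = 160.80° − 285.10° + 360° = 235.70°.

235.7°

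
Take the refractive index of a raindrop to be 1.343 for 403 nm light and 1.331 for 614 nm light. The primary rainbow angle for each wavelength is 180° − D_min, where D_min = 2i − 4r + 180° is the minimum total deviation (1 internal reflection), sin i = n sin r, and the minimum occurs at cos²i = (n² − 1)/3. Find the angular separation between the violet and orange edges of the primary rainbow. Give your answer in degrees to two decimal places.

At 403 nm (n = 1.343): cos²i = 0.26788 → i = 58.830°, r = 39.577°, D_min = 139.354°, rainbow angle = 40.646°.
At 614 nm (n = 1.331): cos²i = 0.25719 → i = 59.527°, r = 40.356°, D_min = 137.630°, rainbow angle = 42.370°.
Angular width = |40.646° − 42.370°| = 1.724°.

1.72°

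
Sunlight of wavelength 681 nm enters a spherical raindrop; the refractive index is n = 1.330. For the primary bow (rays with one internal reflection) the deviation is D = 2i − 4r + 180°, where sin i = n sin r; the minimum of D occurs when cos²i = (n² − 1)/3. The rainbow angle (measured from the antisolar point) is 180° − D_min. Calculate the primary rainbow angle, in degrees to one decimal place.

42.5°

cos²i = (1.76890 − 1)/3 = 0.25630; i = arccos(0.50626) = 59.585°.
sin r = sin 59.585°/1.330 = 0.64841; r = 40.422°.
D_min = 2·59.585° − 4·40.422° + 180° = 137.484°.
Rainbow angle = 180° − D_min = 42.516°.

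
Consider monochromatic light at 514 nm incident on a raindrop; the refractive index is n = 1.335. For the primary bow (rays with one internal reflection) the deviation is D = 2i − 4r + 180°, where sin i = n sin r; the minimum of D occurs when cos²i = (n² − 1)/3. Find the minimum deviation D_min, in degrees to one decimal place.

cos²i = (1.78222 − 1)/3 = 0.26074; i = arccos(0.51063) = 59.294°.
sin r = sin 59.294°/1.335 = 0.64405; r = 40.094°.
D_min = 2·59.294° − 4·40.094° + 180° = 138.212°.

138.2°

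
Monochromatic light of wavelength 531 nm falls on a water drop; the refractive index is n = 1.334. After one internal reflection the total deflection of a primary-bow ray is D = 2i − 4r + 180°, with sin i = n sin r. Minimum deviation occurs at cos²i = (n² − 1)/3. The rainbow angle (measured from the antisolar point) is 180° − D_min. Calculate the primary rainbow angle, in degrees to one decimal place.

41.9°

cos²i = (1.77956 − 1)/3 = 0.25985; i = arccos(0.50976) = 59.352°.
sin r = sin 59.352°/1.334 = 0.64492; r = 40.159°.
D_min = 2·59.352° − 4·40.159° + 180° = 138.067°.
Rainbow angle = 180° − D_min = 41.933°.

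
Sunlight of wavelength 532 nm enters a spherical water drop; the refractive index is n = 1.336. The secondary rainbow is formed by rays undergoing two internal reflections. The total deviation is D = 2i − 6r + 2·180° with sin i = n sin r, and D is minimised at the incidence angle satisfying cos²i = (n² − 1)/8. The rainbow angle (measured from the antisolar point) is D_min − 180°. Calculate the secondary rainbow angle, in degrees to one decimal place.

cos²i = (1.78490 − 1)/8 = 0.09811; i = arccos(0.31323) = 71.746°.
sin r = sin 71.746°/1.336 = 0.71084; r = 45.303°.
D_min = 2·71.746° − 6·45.303° + 360° = 231.674°.
Rainbow angle = D_min − 180° = 51.674°.

51.7°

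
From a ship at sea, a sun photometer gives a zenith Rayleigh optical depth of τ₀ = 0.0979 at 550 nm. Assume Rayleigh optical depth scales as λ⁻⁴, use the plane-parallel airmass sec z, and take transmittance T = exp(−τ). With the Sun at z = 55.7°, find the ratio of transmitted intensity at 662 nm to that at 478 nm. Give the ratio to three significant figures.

Airmass: sec 55.7° = 1.7745.
τ(662 nm) = 0.0979 × (550/662)⁴ × 1.7745 = 0.0979 × 0.4765 × 1.7745 = 0.0828.
τ(478 nm) = 0.0979 × (550/478)⁴ × 1.7745 = 0.0979 × 1.7528 × 1.7745 = 0.3045.
T(662)/T(478) = exp(τ_B − τ_A) = exp(0.2217) = 1.2482.

1.25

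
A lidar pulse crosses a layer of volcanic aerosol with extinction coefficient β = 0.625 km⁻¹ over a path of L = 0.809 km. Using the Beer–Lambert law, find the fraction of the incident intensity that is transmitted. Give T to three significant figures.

0.603

τ = β·L = 0.625 × 0.809 = 0.5056.
T = exp(−0.5056) = 0.6031.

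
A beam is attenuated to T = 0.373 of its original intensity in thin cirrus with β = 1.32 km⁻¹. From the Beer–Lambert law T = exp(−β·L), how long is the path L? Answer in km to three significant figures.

0.747 km

Beer–Lambert: T = exp(−βL) ⇒ L = −ln(T)/β = −ln(0.373)/1.32 = 0.9862/1.32 = 0.7471 km.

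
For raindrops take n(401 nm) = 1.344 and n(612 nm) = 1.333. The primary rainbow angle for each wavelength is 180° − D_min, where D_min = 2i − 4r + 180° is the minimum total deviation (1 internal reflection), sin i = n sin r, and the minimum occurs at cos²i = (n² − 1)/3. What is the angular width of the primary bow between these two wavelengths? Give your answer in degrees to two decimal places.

At 401 nm (n = 1.344): cos²i = 0.26878 → i = 58.772°, r = 39.512°, D_min = 139.495°, rainbow angle = 40.505°.
At 612 nm (n = 1.333): cos²i = 0.25896 → i = 59.410°, r = 40.225°, D_min = 137.922°, rainbow angle = 42.078°.
Angular width = |40.505° − 42.078°| = 1.573°.

1.57°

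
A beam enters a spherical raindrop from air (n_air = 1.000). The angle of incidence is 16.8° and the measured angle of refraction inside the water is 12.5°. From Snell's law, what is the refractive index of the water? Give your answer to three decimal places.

n = sin θ_i / sin θ_r = sin 16.8° / sin 12.5° = 0.2890 / 0.2164 = 1.3354.

1.335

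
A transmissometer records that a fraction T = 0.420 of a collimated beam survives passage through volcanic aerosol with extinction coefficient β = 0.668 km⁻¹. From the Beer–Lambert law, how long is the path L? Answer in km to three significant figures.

1.30 km

Beer–Lambert: T = exp(−βL) ⇒ L = −ln(T)/β = −ln(0.420)/0.668 = 0.8675/0.668 = 1.299 km.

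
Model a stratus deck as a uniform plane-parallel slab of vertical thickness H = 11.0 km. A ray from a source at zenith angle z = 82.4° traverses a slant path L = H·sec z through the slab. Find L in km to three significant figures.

83.2 km

sec z = 1/cos 82.4° = 7.5611.
L = 11.0 × 7.5611 = 83.172 km.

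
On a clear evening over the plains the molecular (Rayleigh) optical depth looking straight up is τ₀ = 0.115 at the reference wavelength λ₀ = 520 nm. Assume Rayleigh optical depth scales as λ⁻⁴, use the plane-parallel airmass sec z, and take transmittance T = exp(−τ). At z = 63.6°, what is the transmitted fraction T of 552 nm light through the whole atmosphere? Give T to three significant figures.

sec 63.6° = 2.2490.
τ = 0.115 × (520/552)⁴ × 2.2490 = 0.115 × 0.7875 × 2.2490 = 0.2037.
T = exp(−0.2037) = 0.8157.

0.816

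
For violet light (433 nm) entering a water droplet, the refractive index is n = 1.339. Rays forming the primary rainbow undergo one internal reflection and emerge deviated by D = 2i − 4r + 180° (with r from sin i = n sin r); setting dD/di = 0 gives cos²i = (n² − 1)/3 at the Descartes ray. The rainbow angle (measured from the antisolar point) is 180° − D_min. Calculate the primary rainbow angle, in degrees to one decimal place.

cos²i = (1.79292 − 1)/3 = 0.26431; i = arccos(0.51411) = 59.062°.
sin r = sin 59.062°/1.339 = 0.64057; r = 39.834°.
D_min = 2·59.062° − 4·39.834° + 180° = 138.786°.
Rainbow angle = 180° − D_min = 41.214°.

41.2°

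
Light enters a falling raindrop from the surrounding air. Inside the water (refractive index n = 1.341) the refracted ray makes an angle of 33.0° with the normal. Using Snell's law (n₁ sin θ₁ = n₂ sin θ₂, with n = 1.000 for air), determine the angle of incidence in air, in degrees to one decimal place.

46.9°

Snell: sin θ_i = n · sin θ_r = 1.341 × sin 33.0° = 1.341 × 0.5446 = 0.7304.
θ_i = arcsin(0.7304) = 46.92°.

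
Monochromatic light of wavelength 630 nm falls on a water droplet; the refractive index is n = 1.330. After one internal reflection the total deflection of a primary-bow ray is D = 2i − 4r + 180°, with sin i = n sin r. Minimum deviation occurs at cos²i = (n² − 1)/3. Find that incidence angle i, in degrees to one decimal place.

cos²i = (1.330² − 1)/3 = (1.76890 − 1)/3 = 0.25630.
cos i = 0.50626, so i = 59.585°.

59.6°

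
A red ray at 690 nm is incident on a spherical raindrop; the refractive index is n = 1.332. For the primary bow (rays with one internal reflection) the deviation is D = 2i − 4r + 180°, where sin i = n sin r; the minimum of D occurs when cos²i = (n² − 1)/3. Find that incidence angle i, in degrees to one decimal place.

cos²i = (1.332² − 1)/3 = (1.77422 − 1)/3 = 0.25807.
cos i = 0.50801, so i = 59.469°.

59.5°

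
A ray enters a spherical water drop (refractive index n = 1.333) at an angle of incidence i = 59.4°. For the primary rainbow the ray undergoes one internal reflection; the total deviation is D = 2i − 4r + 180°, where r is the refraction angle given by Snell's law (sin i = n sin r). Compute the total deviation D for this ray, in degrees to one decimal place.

sin r = sin 59.4° / 1.333 = 0.8607/1.333 = 0.6457; r = 40.22°.
D = 2·59.4° − 4·40.22° + 180° = 118.80° − 160.88° + 180° = 137.92°.

137.9°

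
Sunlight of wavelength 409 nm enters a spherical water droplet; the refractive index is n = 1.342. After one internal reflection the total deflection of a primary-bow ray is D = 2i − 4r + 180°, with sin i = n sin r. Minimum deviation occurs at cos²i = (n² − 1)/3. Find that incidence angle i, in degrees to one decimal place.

58.9°

cos²i = (1.342² − 1)/3 = (1.80096 − 1)/3 = 0.26699.
cos i = 0.51671, so i = 58.888°.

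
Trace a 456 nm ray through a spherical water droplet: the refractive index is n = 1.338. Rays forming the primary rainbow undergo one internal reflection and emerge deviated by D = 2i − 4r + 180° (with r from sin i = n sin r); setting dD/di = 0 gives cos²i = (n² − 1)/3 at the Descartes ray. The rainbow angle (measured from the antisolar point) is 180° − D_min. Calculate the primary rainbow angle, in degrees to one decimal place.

41.4°

cos²i = (1.79024 − 1)/3 = 0.26341; i = arccos(0.51324) = 59.120°.
sin r = sin 59.120°/1.338 = 0.64144; r = 39.899°.
D_min = 2·59.120° − 4·39.899° + 180° = 138.643°.
Rainbow angle = 180° − D_min = 41.357°.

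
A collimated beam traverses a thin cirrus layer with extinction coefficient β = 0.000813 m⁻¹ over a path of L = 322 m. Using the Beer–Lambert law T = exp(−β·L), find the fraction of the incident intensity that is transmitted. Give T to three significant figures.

0.770

τ = β·L = 0.000813 × 322 = 0.2618.
T = exp(−0.2618) = 0.7697.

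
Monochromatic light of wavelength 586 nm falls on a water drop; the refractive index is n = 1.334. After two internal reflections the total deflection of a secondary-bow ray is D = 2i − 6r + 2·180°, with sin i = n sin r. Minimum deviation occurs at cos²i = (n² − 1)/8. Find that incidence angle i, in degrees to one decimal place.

71.8°

cos²i = (1.334² − 1)/8 = (1.77956 − 1)/8 = 0.09744.
cos i = 0.31216, so i = 71.810°.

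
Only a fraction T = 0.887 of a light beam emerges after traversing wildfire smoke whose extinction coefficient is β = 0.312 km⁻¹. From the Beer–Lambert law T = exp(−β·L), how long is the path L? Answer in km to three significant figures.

0.384 km

Beer–Lambert: T = exp(−βL) ⇒ L = −ln(T)/β = −ln(0.887)/0.312 = 0.1199/0.312 = 0.3843 km.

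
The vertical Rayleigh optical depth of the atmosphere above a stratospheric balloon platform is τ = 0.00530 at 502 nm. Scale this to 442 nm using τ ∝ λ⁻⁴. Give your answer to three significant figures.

τ(442 nm) = τ(502 nm) × (502/442)⁴ = 0.00530 × (1.1357)⁴ = 0.00530 × 1.6639 = 0.0088.

0.00882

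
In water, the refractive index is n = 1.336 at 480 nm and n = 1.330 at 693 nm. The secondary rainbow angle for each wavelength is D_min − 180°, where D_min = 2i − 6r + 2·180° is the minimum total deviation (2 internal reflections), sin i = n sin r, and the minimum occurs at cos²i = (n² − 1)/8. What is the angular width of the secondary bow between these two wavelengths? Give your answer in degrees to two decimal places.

1.57°

At 480 nm (n = 1.336): cos²i = 0.09811 → i = 71.746°, r = 45.303°, D_min = 231.674°, rainbow angle = 51.674°.
At 693 nm (n = 1.330): cos²i = 0.09611 → i = 71.940°, r = 45.630°, D_min = 230.101°, rainbow angle = 50.101°.
Angular width = |51.674° − 50.101°| = 1.573°.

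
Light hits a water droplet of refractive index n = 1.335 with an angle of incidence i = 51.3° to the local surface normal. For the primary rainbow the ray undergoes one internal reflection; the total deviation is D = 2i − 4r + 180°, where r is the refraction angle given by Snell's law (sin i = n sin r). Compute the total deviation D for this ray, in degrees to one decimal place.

139.5°

sin r = sin 51.3° / 1.335 = 0.7804/1.335 = 0.5846; r = 35.77°.
D = 2·51.3° − 4·35.77° + 180° = 102.60° − 143.10° + 180° = 139.50°.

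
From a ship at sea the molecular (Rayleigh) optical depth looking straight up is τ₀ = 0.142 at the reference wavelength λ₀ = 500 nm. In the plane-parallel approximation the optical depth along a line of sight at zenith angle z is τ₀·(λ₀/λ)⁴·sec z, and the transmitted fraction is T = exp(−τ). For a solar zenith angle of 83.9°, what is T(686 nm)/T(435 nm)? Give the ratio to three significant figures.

7.07

Airmass: sec 83.9° = 9.4105.
τ(686 nm) = 0.142 × (500/686)⁴ × 9.4105 = 0.142 × 0.2822 × 9.4105 = 0.3771.
τ(435 nm) = 0.142 × (500/435)⁴ × 9.4105 = 0.142 × 1.7455 × 9.4105 = 2.3325.
T(686)/T(435) = exp(τ_B − τ_A) = exp(1.9554) = 7.0667.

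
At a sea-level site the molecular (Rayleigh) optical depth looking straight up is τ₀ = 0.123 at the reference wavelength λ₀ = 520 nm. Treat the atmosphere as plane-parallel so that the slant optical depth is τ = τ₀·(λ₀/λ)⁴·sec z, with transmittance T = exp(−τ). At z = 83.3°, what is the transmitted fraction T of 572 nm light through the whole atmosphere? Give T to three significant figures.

sec 83.3° = 8.5711.
τ = 0.123 × (520/572)⁴ × 8.5711 = 0.123 × 0.6830 × 8.5711 = 0.7201.
T = exp(−0.7201) = 0.4867.

0.487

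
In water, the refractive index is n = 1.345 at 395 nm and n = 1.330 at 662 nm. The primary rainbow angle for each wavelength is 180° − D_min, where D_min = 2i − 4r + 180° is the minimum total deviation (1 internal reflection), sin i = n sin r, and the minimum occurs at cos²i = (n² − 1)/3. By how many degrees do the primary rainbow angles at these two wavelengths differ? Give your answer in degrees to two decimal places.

2.15°

At 395 nm (n = 1.345): cos²i = 0.26967 → i = 58.715°, r = 39.448°, D_min = 139.635°, rainbow angle = 40.365°.
At 662 nm (n = 1.330): cos²i = 0.25630 → i = 59.585°, r = 40.422°, D_min = 137.484°, rainbow angle = 42.516°.
Angular width = |40.365° − 42.516°| = 2.152°.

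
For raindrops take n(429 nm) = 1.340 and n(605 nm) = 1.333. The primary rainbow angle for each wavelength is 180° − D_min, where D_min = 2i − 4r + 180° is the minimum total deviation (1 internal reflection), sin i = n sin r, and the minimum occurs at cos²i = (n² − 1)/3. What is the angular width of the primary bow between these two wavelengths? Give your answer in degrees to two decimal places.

At 429 nm (n = 1.340): cos²i = 0.26520 → i = 59.004°, r = 39.770°, D_min = 138.929°, rainbow angle = 41.071°.
At 605 nm (n = 1.333): cos²i = 0.25896 → i = 59.410°, r = 40.225°, D_min = 137.922°, rainbow angle = 42.078°.
Angular width = |41.071° − 42.078°| = 1.007°.

1.01°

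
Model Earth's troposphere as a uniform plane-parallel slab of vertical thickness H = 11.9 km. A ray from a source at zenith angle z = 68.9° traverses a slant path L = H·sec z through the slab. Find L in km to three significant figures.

33.1 km

sec z = 1/cos 68.9° = 2.7778.
L = 11.9 × 2.7778 = 33.056 km.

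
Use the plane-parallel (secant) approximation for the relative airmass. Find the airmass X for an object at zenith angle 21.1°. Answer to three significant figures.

1.07

X = sec z = 1/cos 21.1° = 1/0.9330 = 1.0719.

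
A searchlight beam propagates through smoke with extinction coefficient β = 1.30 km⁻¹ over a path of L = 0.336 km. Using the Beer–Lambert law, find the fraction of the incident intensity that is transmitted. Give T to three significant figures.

0.646

τ = β·L = 1.30 × 0.336 = 0.4368.
T = exp(−0.4368) = 0.6461.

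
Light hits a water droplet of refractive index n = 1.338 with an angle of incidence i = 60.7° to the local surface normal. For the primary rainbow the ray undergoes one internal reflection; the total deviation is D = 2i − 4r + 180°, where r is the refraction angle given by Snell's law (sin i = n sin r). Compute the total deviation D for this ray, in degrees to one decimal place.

138.7°

sin r = sin 60.7° / 1.338 = 0.8721/1.338 = 0.6518; r = 40.68°.
D = 2·60.7° − 4·40.68° + 180° = 121.40° − 162.70° + 180° = 138.70°.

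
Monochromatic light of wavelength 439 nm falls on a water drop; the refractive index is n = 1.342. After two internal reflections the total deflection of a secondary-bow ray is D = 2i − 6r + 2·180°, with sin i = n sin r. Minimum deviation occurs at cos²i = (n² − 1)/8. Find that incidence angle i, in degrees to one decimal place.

cos²i = (1.342² − 1)/8 = (1.80096 − 1)/8 = 0.10012.
cos i = 0.31642, so i = 71.554°.

71.6°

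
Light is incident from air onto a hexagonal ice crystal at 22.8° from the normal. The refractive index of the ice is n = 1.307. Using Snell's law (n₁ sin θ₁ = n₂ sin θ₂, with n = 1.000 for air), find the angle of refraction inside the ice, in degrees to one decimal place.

17.2°

Snell: sin θ_r = sin θ_i / n = sin 22.8° / 1.307 = 0.3875 / 1.307 = 0.2965.
θ_r = arcsin(0.2965) = 17.25°.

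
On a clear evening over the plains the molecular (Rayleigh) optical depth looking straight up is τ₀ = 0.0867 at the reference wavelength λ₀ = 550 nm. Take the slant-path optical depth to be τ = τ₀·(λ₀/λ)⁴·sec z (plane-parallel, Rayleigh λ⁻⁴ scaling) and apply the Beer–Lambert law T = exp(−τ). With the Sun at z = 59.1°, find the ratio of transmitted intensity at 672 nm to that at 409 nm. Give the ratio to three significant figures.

1.61

Airmass: sec 59.1° = 1.9473.
τ(672 nm) = 0.0867 × (550/672)⁴ × 1.9473 = 0.0867 × 0.4487 × 1.9473 = 0.0758.
τ(409 nm) = 0.0867 × (550/409)⁴ × 1.9473 = 0.0867 × 3.2701 × 1.9473 = 0.5521.
T(672)/T(409) = exp(τ_B − τ_A) = exp(0.4763) = 1.6101.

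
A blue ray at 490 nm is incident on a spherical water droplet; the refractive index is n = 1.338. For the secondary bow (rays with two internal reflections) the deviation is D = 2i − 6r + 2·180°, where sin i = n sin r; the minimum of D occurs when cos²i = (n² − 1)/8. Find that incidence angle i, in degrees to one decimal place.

71.7°

cos²i = (1.338² − 1)/8 = (1.79024 − 1)/8 = 0.09878.
cos i = 0.31429, so i = 71.682°.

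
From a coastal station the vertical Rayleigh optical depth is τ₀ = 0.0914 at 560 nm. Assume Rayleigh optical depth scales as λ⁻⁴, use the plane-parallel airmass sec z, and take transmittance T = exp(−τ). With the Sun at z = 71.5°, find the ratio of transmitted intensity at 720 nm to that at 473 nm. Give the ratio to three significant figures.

Airmass: sec 71.5° = 3.1515.
τ(720 nm) = 0.0914 × (560/720)⁴ × 3.1515 = 0.0914 × 0.3660 × 3.1515 = 0.1054.
τ(473 nm) = 0.0914 × (560/473)⁴ × 3.1515 = 0.0914 × 1.9648 × 3.1515 = 0.5659.
T(720)/T(473) = exp(τ_B − τ_A) = exp(0.4605) = 1.5849.

1.58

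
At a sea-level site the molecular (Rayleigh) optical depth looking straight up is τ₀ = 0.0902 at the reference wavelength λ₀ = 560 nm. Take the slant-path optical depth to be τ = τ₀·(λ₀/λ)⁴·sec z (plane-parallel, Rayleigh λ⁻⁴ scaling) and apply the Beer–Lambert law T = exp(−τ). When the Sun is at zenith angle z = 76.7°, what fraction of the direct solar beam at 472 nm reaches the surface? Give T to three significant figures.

sec 76.7° = 4.3469.
τ = 0.0902 × (560/472)⁴ × 4.3469 = 0.0902 × 1.9815 × 4.3469 = 0.7769.
T = exp(−0.7769) = 0.4598.

0.460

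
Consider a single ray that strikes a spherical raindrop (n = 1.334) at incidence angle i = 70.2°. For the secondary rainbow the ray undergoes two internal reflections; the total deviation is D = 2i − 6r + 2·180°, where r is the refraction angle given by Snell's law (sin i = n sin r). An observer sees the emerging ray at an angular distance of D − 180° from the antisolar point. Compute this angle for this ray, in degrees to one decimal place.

51.3°

sin r = sin 70.2° / 1.334 = 0.9409/1.334 = 0.7053; r = 44.85°.
D = 2·70.2° − 6·44.85° + 2·180° = 140.40° − 269.13° + 360° = 231.27°.
Angle from antisolar point = D − 180° = 51.27°.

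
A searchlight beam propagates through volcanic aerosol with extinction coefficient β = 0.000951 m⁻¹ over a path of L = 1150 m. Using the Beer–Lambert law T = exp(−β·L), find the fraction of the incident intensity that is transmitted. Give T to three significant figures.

τ = β·L = 0.000951 × 1150 = 1.0937.
T = exp(−1.0937) = 0.3350.

0.335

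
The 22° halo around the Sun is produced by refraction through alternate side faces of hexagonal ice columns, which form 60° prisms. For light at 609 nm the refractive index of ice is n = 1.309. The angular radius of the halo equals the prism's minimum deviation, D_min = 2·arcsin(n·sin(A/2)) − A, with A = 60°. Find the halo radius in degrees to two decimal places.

n·sin(A/2) = 1.309 × sin 30° = 1.309 × 0.5000 = 0.6545.
D_min = 2·arcsin(0.6545) − 60° = 2 × 40.882° − 60° = 21.763°.

21.76°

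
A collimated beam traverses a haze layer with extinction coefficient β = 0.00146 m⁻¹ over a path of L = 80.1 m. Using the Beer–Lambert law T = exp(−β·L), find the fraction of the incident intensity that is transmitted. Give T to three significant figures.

τ = β·L = 0.00146 × 80.1 = 0.1169.
T = exp(−0.1169) = 0.8896.

0.890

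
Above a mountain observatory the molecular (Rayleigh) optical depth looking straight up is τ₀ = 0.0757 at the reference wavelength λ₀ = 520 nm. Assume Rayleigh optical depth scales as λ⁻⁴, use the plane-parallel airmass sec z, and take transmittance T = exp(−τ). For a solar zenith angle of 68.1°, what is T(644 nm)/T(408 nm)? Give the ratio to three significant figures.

1.57

Airmass: sec 68.1° = 2.6811.
τ(644 nm) = 0.0757 × (520/644)⁴ × 2.6811 = 0.0757 × 0.4251 × 2.6811 = 0.0863.
τ(408 nm) = 0.0757 × (520/408)⁴ × 2.6811 = 0.0757 × 2.6386 × 2.6811 = 0.5355.
T(644)/T(408) = exp(τ_B − τ_A) = exp(0.4492) = 1.5671.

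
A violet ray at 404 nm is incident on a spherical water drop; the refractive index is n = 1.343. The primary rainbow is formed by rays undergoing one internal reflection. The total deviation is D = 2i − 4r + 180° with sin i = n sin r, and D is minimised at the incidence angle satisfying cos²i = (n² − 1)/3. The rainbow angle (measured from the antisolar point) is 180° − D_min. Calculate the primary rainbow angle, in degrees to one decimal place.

cos²i = (1.80365 − 1)/3 = 0.26788; i = arccos(0.51757) = 58.830°.
sin r = sin 58.830°/1.343 = 0.63711; r = 39.577°.
D_min = 2·58.830° − 4·39.577° + 180° = 139.354°.
Rainbow angle = 180° − D_min = 40.646°.

40.6°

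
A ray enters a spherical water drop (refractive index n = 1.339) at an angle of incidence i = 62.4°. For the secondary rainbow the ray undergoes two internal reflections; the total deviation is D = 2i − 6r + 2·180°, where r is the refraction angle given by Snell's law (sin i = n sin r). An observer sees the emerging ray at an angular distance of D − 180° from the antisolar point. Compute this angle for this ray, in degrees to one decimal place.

sin r = sin 62.4° / 1.339 = 0.8862/1.339 = 0.6618; r = 41.44°.
D = 2·62.4° − 6·41.44° + 2·180° = 124.80° − 248.64° + 360° = 236.16°.
Angle from antisolar point = D − 180° = 56.16°.

56.2°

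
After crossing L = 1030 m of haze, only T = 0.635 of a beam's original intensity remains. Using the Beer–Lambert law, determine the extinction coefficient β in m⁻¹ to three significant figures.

0.000441 m⁻¹

Beer–Lambert: T = exp(−βL) ⇒ β = −ln(T)/L = −ln(0.635)/1030 = 0.4541/1030 = 0.0004409 m⁻¹.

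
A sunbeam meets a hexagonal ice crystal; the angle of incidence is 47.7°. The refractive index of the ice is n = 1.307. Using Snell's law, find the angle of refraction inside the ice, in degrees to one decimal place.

Snell: sin θ_r = sin θ_i / n = sin 47.7° / 1.307 = 0.7396 / 1.307 = 0.5659.
θ_r = arcsin(0.5659) = 34.46°.

34.5°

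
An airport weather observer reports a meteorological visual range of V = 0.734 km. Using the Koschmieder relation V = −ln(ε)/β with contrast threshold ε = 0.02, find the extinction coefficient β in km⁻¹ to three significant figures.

5.33 km⁻¹

β = −ln(0.02) / V = 3.912 / 0.734 = 5.3297 km⁻¹.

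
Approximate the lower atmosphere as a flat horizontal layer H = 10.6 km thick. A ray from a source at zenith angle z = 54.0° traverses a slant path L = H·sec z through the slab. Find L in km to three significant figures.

18.0 km

sec z = 1/cos 54.0° = 1.7013.
L = 10.6 × 1.7013 = 18.034 km.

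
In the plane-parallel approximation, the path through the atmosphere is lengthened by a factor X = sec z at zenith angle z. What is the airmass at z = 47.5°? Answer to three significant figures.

X = sec z = 1/cos 47.5° = 1/0.6756 = 1.4802.

1.48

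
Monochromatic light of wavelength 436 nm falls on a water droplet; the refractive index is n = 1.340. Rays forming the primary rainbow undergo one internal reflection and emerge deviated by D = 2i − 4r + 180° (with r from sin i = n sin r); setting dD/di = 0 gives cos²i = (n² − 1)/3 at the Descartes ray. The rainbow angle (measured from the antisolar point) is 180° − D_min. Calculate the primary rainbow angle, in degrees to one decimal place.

41.1°

cos²i = (1.79560 − 1)/3 = 0.26520; i = arccos(0.51498) = 59.004°.
sin r = sin 59.004°/1.340 = 0.63971; r = 39.770°.
D_min = 2·59.004° − 4·39.770° + 180° = 138.929°.
Rainbow angle = 180° − D_min = 41.071°.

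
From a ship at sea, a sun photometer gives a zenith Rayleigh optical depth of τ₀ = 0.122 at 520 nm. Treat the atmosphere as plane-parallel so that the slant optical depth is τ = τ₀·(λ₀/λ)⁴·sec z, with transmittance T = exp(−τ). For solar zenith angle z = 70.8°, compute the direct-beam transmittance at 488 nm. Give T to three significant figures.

sec 70.8° = 3.0407.
τ = 0.122 × (520/488)⁴ × 3.0407 = 0.122 × 1.2892 × 3.0407 = 0.4783.
T = exp(−0.4783) = 0.6199.

0.620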